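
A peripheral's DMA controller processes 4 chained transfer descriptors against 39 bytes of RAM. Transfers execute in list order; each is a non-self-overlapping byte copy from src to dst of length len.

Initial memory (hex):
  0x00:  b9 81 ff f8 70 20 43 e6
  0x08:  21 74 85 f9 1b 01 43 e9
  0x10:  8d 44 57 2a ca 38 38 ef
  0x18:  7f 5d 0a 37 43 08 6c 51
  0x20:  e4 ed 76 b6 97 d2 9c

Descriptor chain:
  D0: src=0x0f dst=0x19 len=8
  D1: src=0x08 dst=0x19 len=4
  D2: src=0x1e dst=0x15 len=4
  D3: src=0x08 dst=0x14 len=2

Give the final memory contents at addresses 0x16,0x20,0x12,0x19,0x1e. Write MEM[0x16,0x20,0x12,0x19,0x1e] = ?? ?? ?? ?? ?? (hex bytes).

MEM[0x16,0x20,0x12,0x19,0x1e] = 38 38 57 21 ca

D0: mem[0x19..0x20] <- [e9 8d 44 57 2a ca 38 38]
D1: mem[0x19..0x1c] <- [21 74 85 f9]
D2: mem[0x15..0x18] <- [ca 38 38 ed]
D3: mem[0x14..0x15] <- [21 74]
query mem[0x16]=0x38, mem[0x20]=0x38, mem[0x12]=0x57, mem[0x19]=0x21, mem[0x1e]=0xca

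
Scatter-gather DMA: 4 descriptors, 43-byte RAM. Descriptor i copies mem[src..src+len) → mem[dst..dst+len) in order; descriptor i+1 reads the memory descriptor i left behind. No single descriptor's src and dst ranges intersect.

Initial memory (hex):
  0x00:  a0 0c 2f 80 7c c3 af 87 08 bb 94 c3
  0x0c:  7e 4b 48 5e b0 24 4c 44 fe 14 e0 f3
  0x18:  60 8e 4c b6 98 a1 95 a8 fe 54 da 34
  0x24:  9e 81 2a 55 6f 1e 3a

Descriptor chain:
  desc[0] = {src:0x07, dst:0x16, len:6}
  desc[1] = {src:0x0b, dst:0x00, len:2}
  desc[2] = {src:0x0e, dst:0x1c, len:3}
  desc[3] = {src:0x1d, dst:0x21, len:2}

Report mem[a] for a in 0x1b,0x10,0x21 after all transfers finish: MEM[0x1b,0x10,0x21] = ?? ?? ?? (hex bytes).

D0: mem[0x16..0x1b] <- [87 08 bb 94 c3 7e]
D1: mem[0x00..0x01] <- [c3 7e]
D2: mem[0x1c..0x1e] <- [48 5e b0]
D3: mem[0x21..0x22] <- [5e b0]
query mem[0x1b]=0x7e, mem[0x10]=0xb0, mem[0x21]=0x5e

MEM[0x1b,0x10,0x21] = 7e b0 5e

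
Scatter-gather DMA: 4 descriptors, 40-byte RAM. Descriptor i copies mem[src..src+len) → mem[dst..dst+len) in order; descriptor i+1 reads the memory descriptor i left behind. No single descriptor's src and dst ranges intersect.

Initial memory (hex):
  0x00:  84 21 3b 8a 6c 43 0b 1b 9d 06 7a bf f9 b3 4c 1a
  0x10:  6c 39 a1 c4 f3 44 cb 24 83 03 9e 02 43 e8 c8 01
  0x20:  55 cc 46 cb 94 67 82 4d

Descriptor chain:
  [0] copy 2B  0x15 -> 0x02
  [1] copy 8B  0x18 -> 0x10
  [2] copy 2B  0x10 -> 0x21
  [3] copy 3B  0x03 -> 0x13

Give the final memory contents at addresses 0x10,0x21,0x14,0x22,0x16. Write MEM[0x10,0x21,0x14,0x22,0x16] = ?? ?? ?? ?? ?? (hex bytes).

  after D0: wrote 2B at 0x02 = 44cb
  after D1: wrote 8B at 0x10 = 83039e0243e8c801
  after D2: wrote 2B at 0x21 = 8303
  after D3: wrote 3B at 0x13 = cb6c43
query mem[0x10]=0x83, mem[0x21]=0x83, mem[0x14]=0x6c, mem[0x22]=0x03, mem[0x16]=0xc8

MEM[0x10,0x21,0x14,0x22,0x16] = 83 83 6c 03 c8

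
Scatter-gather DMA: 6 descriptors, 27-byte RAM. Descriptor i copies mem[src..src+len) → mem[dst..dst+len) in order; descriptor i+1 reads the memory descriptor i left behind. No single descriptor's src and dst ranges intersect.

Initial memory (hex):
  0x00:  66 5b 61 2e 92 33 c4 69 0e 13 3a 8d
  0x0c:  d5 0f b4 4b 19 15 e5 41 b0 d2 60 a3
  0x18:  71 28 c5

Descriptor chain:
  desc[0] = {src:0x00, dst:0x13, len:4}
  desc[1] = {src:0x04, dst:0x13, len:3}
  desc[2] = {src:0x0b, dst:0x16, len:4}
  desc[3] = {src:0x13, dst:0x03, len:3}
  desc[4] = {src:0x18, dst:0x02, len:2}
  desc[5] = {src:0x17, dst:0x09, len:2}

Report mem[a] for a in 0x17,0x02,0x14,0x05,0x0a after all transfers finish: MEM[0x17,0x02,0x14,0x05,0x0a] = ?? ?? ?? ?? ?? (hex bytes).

[0] 0x00->0x13 len=4 : 66 5b 61 2e
[1] 0x04->0x13 len=3 : 92 33 c4
[2] 0x0b->0x16 len=4 : 8d d5 0f b4
[3] 0x13->0x03 len=3 : 92 33 c4
[4] 0x18->0x02 len=2 : 0f b4
[5] 0x17->0x09 len=2 : d5 0f
query mem[0x17]=0xd5, mem[0x02]=0x0f, mem[0x14]=0x33, mem[0x05]=0xc4, mem[0x0a]=0x0f

MEM[0x17,0x02,0x14,0x05,0x0a] = d5 0f 33 c4 0f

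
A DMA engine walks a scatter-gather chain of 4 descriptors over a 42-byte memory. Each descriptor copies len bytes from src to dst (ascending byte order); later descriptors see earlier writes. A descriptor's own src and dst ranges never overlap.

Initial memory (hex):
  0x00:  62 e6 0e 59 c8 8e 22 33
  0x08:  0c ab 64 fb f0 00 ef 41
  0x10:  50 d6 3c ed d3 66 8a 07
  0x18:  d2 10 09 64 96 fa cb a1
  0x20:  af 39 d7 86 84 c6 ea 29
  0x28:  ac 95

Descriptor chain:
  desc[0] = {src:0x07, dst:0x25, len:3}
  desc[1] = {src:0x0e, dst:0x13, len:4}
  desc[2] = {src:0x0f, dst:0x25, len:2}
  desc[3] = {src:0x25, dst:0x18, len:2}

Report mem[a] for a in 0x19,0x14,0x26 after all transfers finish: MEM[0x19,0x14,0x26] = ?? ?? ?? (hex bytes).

  after D0: wrote 3B at 0x25 = 330cab
  after D1: wrote 4B at 0x13 = ef4150d6
  after D2: wrote 2B at 0x25 = 4150
  after D3: wrote 2B at 0x18 = 4150
query mem[0x19]=0x50, mem[0x14]=0x41, mem[0x26]=0x50

MEM[0x19,0x14,0x26] = 50 41 50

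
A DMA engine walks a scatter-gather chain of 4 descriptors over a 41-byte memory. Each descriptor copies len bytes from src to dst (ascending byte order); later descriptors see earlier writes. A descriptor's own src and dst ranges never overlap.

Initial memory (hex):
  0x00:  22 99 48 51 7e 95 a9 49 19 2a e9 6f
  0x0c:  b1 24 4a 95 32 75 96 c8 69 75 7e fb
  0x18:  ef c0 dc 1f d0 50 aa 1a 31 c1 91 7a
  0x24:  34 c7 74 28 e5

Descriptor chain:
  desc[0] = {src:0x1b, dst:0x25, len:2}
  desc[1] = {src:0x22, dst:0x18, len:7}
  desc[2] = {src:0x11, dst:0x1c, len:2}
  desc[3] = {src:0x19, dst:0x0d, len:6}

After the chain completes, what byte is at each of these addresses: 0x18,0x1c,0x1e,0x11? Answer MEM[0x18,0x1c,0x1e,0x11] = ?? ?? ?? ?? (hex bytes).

[0] 0x1b->0x25 len=2 : 1f d0
[1] 0x22->0x18 len=7 : 91 7a 34 1f d0 28 e5
[2] 0x11->0x1c len=2 : 75 96
[3] 0x19->0x0d len=6 : 7a 34 1f 75 96 e5
query mem[0x18]=0x91, mem[0x1c]=0x75, mem[0x1e]=0xe5, mem[0x11]=0x96

MEM[0x18,0x1c,0x1e,0x11] = 91 75 e5 96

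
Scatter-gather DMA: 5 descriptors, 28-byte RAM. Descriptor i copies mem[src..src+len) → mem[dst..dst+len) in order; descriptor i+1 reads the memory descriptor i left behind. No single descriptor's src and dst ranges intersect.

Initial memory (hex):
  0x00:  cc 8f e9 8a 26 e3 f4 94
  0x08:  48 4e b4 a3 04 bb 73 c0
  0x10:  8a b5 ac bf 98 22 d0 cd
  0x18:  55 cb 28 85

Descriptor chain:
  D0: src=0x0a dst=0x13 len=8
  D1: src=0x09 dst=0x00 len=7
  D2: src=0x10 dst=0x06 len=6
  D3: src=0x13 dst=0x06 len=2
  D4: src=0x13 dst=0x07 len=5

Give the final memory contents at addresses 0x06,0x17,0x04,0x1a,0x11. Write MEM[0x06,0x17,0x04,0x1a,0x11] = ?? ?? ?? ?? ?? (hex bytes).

MEM[0x06,0x17,0x04,0x1a,0x11] = b4 73 bb b5 b5

[0] 0x0a->0x13 len=8 : b4 a3 04 bb 73 c0 8a b5
[1] 0x09->0x00 len=7 : 4e b4 a3 04 bb 73 c0
[2] 0x10->0x06 len=6 : 8a b5 ac b4 a3 04
[3] 0x13->0x06 len=2 : b4 a3
[4] 0x13->0x07 len=5 : b4 a3 04 bb 73
query mem[0x06]=0xb4, mem[0x17]=0x73, mem[0x04]=0xbb, mem[0x1a]=0xb5, mem[0x11]=0xb5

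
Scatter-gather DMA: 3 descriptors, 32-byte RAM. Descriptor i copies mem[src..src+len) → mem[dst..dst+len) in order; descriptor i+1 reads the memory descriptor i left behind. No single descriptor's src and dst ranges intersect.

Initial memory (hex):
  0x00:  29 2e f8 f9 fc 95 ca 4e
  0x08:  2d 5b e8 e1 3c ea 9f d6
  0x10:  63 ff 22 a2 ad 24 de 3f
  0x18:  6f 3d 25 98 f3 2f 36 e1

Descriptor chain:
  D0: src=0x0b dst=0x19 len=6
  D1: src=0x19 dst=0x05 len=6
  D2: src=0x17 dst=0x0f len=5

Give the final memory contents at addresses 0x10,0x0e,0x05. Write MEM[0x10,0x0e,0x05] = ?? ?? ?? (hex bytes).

  after D0: wrote 6B at 0x19 = e13cea9fd663
  after D1: wrote 6B at 0x05 = e13cea9fd663
  after D2: wrote 5B at 0x0f = 3f6fe13cea
query mem[0x10]=0x6f, mem[0x0e]=0x9f, mem[0x05]=0xe1

MEM[0x10,0x0e,0x05] = 6f 9f e1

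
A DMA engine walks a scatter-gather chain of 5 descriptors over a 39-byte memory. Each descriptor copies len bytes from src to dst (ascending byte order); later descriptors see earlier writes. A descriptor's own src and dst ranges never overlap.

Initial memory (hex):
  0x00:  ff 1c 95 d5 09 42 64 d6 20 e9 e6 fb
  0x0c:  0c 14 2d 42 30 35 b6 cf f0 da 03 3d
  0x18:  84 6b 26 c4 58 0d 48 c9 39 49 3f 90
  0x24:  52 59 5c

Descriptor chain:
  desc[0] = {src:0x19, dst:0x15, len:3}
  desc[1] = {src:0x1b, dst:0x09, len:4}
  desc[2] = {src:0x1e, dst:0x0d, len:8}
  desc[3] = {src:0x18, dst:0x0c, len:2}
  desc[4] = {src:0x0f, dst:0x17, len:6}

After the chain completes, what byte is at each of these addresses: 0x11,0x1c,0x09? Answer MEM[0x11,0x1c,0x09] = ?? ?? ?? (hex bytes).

MEM[0x11,0x1c,0x09] = 3f 59 c4

  after D0: wrote 3B at 0x15 = 6b26c4
  after D1: wrote 4B at 0x09 = c4580d48
  after D2: wrote 8B at 0x0d = 48c939493f905259
  after D3: wrote 2B at 0x0c = 846b
  after D4: wrote 6B at 0x17 = 39493f905259
query mem[0x11]=0x3f, mem[0x1c]=0x59, mem[0x09]=0xc4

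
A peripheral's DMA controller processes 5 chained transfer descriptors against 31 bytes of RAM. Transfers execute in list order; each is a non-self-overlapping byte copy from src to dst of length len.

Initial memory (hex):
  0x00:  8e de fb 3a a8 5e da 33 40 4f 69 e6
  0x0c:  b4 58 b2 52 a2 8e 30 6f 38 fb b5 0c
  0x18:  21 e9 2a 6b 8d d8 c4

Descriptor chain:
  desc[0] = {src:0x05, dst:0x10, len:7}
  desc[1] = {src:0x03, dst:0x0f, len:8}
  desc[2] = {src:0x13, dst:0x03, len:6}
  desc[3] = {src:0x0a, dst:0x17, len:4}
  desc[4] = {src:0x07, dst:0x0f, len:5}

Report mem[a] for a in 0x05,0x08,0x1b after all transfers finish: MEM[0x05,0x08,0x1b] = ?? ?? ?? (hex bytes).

[0] 0x05->0x10 len=7 : 5e da 33 40 4f 69 e6
[1] 0x03->0x0f len=8 : 3a a8 5e da 33 40 4f 69
[2] 0x13->0x03 len=6 : 33 40 4f 69 0c 21
[3] 0x0a->0x17 len=4 : 69 e6 b4 58
[4] 0x07->0x0f len=5 : 0c 21 4f 69 e6
query mem[0x05]=0x4f, mem[0x08]=0x21, mem[0x1b]=0x6b

MEM[0x05,0x08,0x1b] = 4f 21 6b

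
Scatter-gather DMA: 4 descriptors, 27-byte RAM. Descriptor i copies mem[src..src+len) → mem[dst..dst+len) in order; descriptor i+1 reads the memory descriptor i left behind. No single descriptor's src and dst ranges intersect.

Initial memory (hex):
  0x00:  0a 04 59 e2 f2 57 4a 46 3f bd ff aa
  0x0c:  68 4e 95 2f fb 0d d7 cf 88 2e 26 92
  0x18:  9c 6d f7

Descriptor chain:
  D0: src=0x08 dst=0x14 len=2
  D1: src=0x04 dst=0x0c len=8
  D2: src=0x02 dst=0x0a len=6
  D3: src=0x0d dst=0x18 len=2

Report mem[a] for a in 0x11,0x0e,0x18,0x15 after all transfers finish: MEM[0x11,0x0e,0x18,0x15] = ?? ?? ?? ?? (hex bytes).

[0] 0x08->0x14 len=2 : 3f bd
[1] 0x04->0x0c len=8 : f2 57 4a 46 3f bd ff aa
[2] 0x02->0x0a len=6 : 59 e2 f2 57 4a 46
[3] 0x0d->0x18 len=2 : 57 4a
query mem[0x11]=0xbd, mem[0x0e]=0x4a, mem[0x18]=0x57, mem[0x15]=0xbd

MEM[0x11,0x0e,0x18,0x15] = bd 4a 57 bd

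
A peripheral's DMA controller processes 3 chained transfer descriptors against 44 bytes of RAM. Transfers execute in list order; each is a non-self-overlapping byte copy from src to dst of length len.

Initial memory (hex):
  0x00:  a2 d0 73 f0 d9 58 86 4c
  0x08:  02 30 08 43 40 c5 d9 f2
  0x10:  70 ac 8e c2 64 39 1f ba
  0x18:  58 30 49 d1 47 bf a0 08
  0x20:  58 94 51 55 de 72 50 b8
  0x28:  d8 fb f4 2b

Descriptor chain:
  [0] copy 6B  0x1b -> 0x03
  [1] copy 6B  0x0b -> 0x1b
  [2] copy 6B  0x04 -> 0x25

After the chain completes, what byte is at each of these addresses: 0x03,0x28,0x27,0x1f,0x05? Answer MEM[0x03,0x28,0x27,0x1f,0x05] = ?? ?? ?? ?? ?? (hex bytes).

MEM[0x03,0x28,0x27,0x1f,0x05] = d1 08 a0 f2 bf

[0] 0x1b->0x03 len=6 : d1 47 bf a0 08 58
[1] 0x0b->0x1b len=6 : 43 40 c5 d9 f2 70
[2] 0x04->0x25 len=6 : 47 bf a0 08 58 30
query mem[0x03]=0xd1, mem[0x28]=0x08, mem[0x27]=0xa0, mem[0x1f]=0xf2, mem[0x05]=0xbf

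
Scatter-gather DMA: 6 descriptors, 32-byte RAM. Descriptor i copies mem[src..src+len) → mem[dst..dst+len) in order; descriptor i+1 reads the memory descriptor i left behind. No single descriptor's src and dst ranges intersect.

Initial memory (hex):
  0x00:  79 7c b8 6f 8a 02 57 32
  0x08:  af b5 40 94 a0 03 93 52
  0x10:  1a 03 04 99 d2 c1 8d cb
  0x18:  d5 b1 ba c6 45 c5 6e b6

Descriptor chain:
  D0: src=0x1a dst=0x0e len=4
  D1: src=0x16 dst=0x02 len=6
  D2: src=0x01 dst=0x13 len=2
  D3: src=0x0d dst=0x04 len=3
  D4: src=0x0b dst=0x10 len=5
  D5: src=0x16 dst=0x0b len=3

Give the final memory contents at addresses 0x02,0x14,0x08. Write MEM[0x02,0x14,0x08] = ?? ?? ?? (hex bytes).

D0: mem[0x0e..0x11] <- [ba c6 45 c5]
D1: mem[0x02..0x07] <- [8d cb d5 b1 ba c6]
D2: mem[0x13..0x14] <- [7c 8d]
D3: mem[0x04..0x06] <- [03 ba c6]
D4: mem[0x10..0x14] <- [94 a0 03 ba c6]
D5: mem[0x0b..0x0d] <- [8d cb d5]
query mem[0x02]=0x8d, mem[0x14]=0xc6, mem[0x08]=0xaf

MEM[0x02,0x14,0x08] = 8d c6 af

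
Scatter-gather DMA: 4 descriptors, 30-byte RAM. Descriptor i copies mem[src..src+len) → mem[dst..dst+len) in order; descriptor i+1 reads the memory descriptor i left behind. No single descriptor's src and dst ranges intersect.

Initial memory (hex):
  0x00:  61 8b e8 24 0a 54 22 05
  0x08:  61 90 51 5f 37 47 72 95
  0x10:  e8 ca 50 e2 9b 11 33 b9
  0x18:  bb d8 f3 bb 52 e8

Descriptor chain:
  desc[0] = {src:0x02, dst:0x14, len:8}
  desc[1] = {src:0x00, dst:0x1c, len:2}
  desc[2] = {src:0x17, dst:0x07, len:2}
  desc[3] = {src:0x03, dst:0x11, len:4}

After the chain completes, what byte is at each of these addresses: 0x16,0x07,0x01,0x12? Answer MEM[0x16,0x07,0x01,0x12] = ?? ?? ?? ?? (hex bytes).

MEM[0x16,0x07,0x01,0x12] = 0a 54 8b 0a

[0] 0x02->0x14 len=8 : e8 24 0a 54 22 05 61 90
[1] 0x00->0x1c len=2 : 61 8b
[2] 0x17->0x07 len=2 : 54 22
[3] 0x03->0x11 len=4 : 24 0a 54 22
query mem[0x16]=0x0a, mem[0x07]=0x54, mem[0x01]=0x8b, mem[0x12]=0x0a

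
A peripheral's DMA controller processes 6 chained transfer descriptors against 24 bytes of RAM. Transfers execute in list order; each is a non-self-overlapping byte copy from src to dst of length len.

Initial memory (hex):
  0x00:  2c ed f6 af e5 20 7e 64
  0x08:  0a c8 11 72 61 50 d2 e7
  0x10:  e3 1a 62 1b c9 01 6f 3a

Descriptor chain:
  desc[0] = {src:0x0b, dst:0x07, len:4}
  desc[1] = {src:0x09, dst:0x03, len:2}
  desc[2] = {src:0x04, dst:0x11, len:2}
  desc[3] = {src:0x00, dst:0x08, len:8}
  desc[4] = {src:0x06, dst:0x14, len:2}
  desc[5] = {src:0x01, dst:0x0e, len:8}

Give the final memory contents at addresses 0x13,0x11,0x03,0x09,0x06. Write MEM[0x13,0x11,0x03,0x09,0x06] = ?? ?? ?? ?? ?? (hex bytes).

MEM[0x13,0x11,0x03,0x09,0x06] = 7e d2 50 ed 7e

D0: mem[0x07..0x0a] <- [72 61 50 d2]
D1: mem[0x03..0x04] <- [50 d2]
D2: mem[0x11..0x12] <- [d2 20]
D3: mem[0x08..0x0f] <- [2c ed f6 50 d2 20 7e 72]
D4: mem[0x14..0x15] <- [7e 72]
D5: mem[0x0e..0x15] <- [ed f6 50 d2 20 7e 72 2c]
query mem[0x13]=0x7e, mem[0x11]=0xd2, mem[0x03]=0x50, mem[0x09]=0xed, mem[0x06]=0x7e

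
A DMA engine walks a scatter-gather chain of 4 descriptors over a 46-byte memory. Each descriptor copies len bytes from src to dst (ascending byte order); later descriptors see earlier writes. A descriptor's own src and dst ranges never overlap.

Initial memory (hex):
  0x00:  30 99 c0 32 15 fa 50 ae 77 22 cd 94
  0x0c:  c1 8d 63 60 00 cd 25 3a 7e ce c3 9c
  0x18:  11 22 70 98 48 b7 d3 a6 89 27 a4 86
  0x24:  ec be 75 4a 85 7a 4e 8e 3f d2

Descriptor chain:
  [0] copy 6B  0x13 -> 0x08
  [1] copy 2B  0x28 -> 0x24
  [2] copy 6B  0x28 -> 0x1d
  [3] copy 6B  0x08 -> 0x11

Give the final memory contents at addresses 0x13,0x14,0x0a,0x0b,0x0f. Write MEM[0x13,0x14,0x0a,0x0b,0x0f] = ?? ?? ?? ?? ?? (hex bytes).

D0: mem[0x08..0x0d] <- [3a 7e ce c3 9c 11]
D1: mem[0x24..0x25] <- [85 7a]
D2: mem[0x1d..0x22] <- [85 7a 4e 8e 3f d2]
D3: mem[0x11..0x16] <- [3a 7e ce c3 9c 11]
query mem[0x13]=0xce, mem[0x14]=0xc3, mem[0x0a]=0xce, mem[0x0b]=0xc3, mem[0x0f]=0x60

MEM[0x13,0x14,0x0a,0x0b,0x0f] = ce c3 ce c3 60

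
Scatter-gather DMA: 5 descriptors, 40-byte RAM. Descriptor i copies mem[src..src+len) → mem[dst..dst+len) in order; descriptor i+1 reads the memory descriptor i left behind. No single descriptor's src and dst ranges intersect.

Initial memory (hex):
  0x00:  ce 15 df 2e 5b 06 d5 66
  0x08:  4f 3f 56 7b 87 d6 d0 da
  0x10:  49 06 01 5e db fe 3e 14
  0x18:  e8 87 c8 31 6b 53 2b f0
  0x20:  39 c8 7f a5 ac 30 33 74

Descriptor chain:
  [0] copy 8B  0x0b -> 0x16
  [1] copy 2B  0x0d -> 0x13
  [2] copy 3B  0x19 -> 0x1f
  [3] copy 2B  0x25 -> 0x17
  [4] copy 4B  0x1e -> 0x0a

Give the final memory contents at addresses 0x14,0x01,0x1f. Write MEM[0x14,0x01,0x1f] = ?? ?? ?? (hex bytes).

#0 dst[0x16+8] := {0x7b,0x87,0xd6,0xd0,0xda,0x49,0x06,0x01}
#1 dst[0x13+2] := {0xd6,0xd0}
#2 dst[0x1f+3] := {0xd0,0xda,0x49}
#3 dst[0x17+2] := {0x30,0x33}
#4 dst[0x0a+4] := {0x2b,0xd0,0xda,0x49}
query mem[0x14]=0xd0, mem[0x01]=0x15, mem[0x1f]=0xd0

MEM[0x14,0x01,0x1f] = d0 15 d0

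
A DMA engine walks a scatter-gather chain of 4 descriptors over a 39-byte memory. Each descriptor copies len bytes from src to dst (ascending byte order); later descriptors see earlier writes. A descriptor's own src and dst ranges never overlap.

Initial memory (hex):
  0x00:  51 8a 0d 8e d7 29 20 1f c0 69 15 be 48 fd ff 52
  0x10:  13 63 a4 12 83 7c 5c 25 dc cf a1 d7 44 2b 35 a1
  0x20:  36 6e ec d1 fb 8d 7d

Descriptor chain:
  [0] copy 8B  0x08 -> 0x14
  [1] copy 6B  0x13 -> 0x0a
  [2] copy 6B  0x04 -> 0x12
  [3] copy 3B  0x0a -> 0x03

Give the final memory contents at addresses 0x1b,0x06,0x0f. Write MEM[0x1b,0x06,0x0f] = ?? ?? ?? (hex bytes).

MEM[0x1b,0x06,0x0f] = 52 20 48

#0 dst[0x14+8] := {0xc0,0x69,0x15,0xbe,0x48,0xfd,0xff,0x52}
#1 dst[0x0a+6] := {0x12,0xc0,0x69,0x15,0xbe,0x48}
#2 dst[0x12+6] := {0xd7,0x29,0x20,0x1f,0xc0,0x69}
#3 dst[0x03+3] := {0x12,0xc0,0x69}
query mem[0x1b]=0x52, mem[0x06]=0x20, mem[0x0f]=0x48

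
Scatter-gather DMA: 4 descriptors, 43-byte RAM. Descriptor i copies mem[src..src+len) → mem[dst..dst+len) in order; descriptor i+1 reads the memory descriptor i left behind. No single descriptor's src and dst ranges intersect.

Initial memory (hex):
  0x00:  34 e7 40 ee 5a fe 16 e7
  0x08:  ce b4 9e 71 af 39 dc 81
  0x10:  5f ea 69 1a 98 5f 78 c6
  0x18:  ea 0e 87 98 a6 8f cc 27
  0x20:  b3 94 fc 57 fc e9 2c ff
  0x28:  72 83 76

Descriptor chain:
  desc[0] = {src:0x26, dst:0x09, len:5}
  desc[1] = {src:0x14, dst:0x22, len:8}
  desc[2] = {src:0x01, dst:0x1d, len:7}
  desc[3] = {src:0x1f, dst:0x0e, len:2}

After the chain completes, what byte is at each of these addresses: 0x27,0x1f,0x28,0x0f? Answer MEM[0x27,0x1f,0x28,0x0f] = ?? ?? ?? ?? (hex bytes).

[0] 0x26->0x09 len=5 : 2c ff 72 83 76
[1] 0x14->0x22 len=8 : 98 5f 78 c6 ea 0e 87 98
[2] 0x01->0x1d len=7 : e7 40 ee 5a fe 16 e7
[3] 0x1f->0x0e len=2 : ee 5a
query mem[0x27]=0x0e, mem[0x1f]=0xee, mem[0x28]=0x87, mem[0x0f]=0x5a

MEM[0x27,0x1f,0x28,0x0f] = 0e ee 87 5a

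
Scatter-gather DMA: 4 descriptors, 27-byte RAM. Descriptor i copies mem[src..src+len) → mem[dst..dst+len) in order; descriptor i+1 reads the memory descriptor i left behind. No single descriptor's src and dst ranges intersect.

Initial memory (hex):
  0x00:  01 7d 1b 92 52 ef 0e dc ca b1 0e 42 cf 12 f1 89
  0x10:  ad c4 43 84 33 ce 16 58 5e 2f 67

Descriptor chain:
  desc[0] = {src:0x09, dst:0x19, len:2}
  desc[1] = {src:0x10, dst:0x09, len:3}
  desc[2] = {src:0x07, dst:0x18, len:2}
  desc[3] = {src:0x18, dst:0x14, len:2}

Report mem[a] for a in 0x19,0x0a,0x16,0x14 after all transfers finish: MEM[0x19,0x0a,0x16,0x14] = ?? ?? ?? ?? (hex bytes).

MEM[0x19,0x0a,0x16,0x14] = ca c4 16 dc

[0] 0x09->0x19 len=2 : b1 0e
[1] 0x10->0x09 len=3 : ad c4 43
[2] 0x07->0x18 len=2 : dc ca
[3] 0x18->0x14 len=2 : dc ca
query mem[0x19]=0xca, mem[0x0a]=0xc4, mem[0x16]=0x16, mem[0x14]=0xdc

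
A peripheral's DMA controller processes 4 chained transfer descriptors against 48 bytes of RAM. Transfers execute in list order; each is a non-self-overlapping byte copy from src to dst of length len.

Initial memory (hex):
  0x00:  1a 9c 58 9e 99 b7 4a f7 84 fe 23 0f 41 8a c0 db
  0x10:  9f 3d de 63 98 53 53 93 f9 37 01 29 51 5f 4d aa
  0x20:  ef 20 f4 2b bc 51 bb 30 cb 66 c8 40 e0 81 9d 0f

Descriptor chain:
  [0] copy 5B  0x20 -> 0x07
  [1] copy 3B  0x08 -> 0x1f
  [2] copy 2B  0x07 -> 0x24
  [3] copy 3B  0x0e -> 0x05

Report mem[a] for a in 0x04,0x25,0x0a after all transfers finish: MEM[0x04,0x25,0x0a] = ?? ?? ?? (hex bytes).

  after D0: wrote 5B at 0x07 = ef20f42bbc
  after D1: wrote 3B at 0x1f = 20f42b
  after D2: wrote 2B at 0x24 = ef20
  after D3: wrote 3B at 0x05 = c0db9f
query mem[0x04]=0x99, mem[0x25]=0x20, mem[0x0a]=0x2b

MEM[0x04,0x25,0x0a] = 99 20 2b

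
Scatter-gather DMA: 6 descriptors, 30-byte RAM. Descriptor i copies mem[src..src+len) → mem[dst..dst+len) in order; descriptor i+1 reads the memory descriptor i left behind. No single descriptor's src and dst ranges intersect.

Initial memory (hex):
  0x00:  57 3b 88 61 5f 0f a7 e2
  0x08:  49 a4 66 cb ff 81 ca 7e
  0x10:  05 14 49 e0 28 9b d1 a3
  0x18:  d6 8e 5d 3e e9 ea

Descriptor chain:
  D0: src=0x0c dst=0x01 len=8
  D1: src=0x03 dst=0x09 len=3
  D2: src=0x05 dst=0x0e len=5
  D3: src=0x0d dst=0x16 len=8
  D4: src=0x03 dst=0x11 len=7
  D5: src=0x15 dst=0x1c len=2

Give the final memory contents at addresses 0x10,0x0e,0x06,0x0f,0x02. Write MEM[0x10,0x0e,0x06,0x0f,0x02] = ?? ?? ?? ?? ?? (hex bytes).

MEM[0x10,0x0e,0x06,0x0f,0x02] = 49 05 14 14 81

  after D0: wrote 8B at 0x01 = ff81ca7e051449e0
  after D1: wrote 3B at 0x09 = ca7e05
  after D2: wrote 5B at 0x0e = 051449e0ca
  after D3: wrote 8B at 0x16 = 81051449e0cae028
  after D4: wrote 7B at 0x11 = ca7e051449e0ca
  after D5: wrote 2B at 0x1c = 49e0
query mem[0x10]=0x49, mem[0x0e]=0x05, mem[0x06]=0x14, mem[0x0f]=0x14, mem[0x02]=0x81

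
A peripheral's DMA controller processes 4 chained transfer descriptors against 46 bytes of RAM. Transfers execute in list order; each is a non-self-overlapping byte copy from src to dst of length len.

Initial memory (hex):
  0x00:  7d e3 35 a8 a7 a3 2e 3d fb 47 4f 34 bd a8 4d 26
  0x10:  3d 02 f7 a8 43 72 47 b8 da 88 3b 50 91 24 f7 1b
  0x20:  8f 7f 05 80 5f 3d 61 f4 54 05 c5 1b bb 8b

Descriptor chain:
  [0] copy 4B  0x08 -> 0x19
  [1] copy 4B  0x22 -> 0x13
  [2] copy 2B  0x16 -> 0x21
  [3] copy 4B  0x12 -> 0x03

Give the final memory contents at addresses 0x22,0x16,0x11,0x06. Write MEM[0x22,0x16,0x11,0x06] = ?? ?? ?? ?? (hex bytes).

MEM[0x22,0x16,0x11,0x06] = b8 3d 02 5f

  after D0: wrote 4B at 0x19 = fb474f34
  after D1: wrote 4B at 0x13 = 05805f3d
  after D2: wrote 2B at 0x21 = 3db8
  after D3: wrote 4B at 0x03 = f705805f
query mem[0x22]=0xb8, mem[0x16]=0x3d, mem[0x11]=0x02, mem[0x06]=0x5f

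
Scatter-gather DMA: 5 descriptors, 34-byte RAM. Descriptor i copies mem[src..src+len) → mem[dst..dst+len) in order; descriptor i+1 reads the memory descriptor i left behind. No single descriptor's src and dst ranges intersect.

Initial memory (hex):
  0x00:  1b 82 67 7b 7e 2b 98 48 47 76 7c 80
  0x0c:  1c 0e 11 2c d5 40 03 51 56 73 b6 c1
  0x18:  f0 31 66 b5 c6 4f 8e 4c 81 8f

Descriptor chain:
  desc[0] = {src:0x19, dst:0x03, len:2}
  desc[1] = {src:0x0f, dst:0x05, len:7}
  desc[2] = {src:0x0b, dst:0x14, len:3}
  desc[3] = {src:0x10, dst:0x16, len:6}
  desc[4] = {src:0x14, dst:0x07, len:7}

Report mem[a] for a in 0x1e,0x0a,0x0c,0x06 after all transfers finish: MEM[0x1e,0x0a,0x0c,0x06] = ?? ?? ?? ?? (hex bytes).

[0] 0x19->0x03 len=2 : 31 66
[1] 0x0f->0x05 len=7 : 2c d5 40 03 51 56 73
[2] 0x0b->0x14 len=3 : 73 1c 0e
[3] 0x10->0x16 len=6 : d5 40 03 51 73 1c
[4] 0x14->0x07 len=7 : 73 1c d5 40 03 51 73
query mem[0x1e]=0x8e, mem[0x0a]=0x40, mem[0x0c]=0x51, mem[0x06]=0xd5

MEM[0x1e,0x0a,0x0c,0x06] = 8e 40 51 d5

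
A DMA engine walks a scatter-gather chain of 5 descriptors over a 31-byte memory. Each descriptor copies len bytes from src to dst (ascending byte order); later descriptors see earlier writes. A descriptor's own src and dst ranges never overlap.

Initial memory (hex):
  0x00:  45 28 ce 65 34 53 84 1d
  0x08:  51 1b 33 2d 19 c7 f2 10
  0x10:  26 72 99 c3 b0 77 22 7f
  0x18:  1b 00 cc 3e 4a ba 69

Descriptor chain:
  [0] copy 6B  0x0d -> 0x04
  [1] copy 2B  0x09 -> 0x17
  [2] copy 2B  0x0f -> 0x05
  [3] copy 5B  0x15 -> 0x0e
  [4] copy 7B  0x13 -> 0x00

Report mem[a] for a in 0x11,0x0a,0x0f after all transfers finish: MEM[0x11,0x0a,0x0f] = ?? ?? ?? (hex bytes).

D0: mem[0x04..0x09] <- [c7 f2 10 26 72 99]
D1: mem[0x17..0x18] <- [99 33]
D2: mem[0x05..0x06] <- [10 26]
D3: mem[0x0e..0x12] <- [77 22 99 33 00]
D4: mem[0x00..0x06] <- [c3 b0 77 22 99 33 00]
query mem[0x11]=0x33, mem[0x0a]=0x33, mem[0x0f]=0x22

MEM[0x11,0x0a,0x0f] = 33 33 22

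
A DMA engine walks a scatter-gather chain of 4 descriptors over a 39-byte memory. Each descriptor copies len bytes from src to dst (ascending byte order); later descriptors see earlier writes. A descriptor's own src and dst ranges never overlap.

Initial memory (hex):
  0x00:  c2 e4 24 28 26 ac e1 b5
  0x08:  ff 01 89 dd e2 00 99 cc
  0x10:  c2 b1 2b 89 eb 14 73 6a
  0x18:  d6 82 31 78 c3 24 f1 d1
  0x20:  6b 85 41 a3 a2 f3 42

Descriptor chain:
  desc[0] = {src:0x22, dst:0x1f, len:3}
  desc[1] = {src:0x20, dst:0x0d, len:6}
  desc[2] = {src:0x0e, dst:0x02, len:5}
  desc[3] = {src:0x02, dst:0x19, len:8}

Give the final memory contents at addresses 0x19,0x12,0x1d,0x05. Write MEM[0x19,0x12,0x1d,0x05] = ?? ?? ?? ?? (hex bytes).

MEM[0x19,0x12,0x1d,0x05] = a2 f3 f3 a2

[0] 0x22->0x1f len=3 : 41 a3 a2
[1] 0x20->0x0d len=6 : a3 a2 41 a3 a2 f3
[2] 0x0e->0x02 len=5 : a2 41 a3 a2 f3
[3] 0x02->0x19 len=8 : a2 41 a3 a2 f3 b5 ff 01
query mem[0x19]=0xa2, mem[0x12]=0xf3, mem[0x1d]=0xf3, mem[0x05]=0xa2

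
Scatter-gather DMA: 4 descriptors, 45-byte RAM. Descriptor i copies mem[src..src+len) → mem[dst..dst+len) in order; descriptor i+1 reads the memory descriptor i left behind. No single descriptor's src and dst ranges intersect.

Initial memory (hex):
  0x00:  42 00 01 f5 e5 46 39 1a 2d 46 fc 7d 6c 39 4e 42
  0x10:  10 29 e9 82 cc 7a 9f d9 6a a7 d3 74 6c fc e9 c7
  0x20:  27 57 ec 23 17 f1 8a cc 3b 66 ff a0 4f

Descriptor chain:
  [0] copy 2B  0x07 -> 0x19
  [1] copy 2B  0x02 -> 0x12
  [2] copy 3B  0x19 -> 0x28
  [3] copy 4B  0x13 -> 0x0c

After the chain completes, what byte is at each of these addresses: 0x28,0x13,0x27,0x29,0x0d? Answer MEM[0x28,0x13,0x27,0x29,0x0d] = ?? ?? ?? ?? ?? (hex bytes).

#0 dst[0x19+2] := {0x1a,0x2d}
#1 dst[0x12+2] := {0x01,0xf5}
#2 dst[0x28+3] := {0x1a,0x2d,0x74}
#3 dst[0x0c+4] := {0xf5,0xcc,0x7a,0x9f}
query mem[0x28]=0x1a, mem[0x13]=0xf5, mem[0x27]=0xcc, mem[0x29]=0x2d, mem[0x0d]=0xcc

MEM[0x28,0x13,0x27,0x29,0x0d] = 1a f5 cc 2d cc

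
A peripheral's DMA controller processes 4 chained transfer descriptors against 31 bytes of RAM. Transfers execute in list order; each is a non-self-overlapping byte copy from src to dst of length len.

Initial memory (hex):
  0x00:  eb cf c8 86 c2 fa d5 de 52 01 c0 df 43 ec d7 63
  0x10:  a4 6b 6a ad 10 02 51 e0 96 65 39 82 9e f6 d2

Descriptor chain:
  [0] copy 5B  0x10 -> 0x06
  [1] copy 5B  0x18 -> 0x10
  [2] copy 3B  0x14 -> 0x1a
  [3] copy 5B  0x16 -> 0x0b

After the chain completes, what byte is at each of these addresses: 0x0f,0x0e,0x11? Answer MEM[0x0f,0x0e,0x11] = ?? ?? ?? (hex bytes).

MEM[0x0f,0x0e,0x11] = 9e 65 65

D0: mem[0x06..0x0a] <- [a4 6b 6a ad 10]
D1: mem[0x10..0x14] <- [96 65 39 82 9e]
D2: mem[0x1a..0x1c] <- [9e 02 51]
D3: mem[0x0b..0x0f] <- [51 e0 96 65 9e]
query mem[0x0f]=0x9e, mem[0x0e]=0x65, mem[0x11]=0x65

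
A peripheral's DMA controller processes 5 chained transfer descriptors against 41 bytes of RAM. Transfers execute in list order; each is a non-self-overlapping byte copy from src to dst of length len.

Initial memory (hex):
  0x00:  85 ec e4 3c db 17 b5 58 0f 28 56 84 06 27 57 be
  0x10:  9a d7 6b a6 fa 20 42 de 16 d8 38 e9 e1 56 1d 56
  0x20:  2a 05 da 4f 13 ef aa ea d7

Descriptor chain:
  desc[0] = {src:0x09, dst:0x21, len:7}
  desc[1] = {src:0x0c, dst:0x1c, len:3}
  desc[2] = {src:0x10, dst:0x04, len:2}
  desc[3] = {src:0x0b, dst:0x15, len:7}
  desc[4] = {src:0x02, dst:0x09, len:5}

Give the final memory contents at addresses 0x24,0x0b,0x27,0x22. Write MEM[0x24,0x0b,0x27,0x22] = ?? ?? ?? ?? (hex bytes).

  after D0: wrote 7B at 0x21 = 285684062757be
  after D1: wrote 3B at 0x1c = 062757
  after D2: wrote 2B at 0x04 = 9ad7
  after D3: wrote 7B at 0x15 = 84062757be9ad7
  after D4: wrote 5B at 0x09 = e43c9ad7b5
query mem[0x24]=0x06, mem[0x0b]=0x9a, mem[0x27]=0xbe, mem[0x22]=0x56

MEM[0x24,0x0b,0x27,0x22] = 06 9a be 56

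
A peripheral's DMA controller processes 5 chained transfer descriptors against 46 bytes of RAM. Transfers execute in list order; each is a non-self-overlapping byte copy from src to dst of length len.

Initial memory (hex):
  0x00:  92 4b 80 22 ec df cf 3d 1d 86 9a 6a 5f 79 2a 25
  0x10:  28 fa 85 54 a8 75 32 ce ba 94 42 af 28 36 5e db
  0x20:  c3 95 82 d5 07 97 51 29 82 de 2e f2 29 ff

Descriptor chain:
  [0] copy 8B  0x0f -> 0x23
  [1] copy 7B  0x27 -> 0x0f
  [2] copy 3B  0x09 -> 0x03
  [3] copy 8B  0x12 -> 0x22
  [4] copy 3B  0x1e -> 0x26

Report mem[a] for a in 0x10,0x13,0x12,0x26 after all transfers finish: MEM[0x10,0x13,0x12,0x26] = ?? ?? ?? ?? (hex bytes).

MEM[0x10,0x13,0x12,0x26] = a8 f2 32 5e

D0: mem[0x23..0x2a] <- [25 28 fa 85 54 a8 75 32]
D1: mem[0x0f..0x15] <- [54 a8 75 32 f2 29 ff]
D2: mem[0x03..0x05] <- [86 9a 6a]
D3: mem[0x22..0x29] <- [32 f2 29 ff 32 ce ba 94]
D4: mem[0x26..0x28] <- [5e db c3]
query mem[0x10]=0xa8, mem[0x13]=0xf2, mem[0x12]=0x32, mem[0x26]=0x5e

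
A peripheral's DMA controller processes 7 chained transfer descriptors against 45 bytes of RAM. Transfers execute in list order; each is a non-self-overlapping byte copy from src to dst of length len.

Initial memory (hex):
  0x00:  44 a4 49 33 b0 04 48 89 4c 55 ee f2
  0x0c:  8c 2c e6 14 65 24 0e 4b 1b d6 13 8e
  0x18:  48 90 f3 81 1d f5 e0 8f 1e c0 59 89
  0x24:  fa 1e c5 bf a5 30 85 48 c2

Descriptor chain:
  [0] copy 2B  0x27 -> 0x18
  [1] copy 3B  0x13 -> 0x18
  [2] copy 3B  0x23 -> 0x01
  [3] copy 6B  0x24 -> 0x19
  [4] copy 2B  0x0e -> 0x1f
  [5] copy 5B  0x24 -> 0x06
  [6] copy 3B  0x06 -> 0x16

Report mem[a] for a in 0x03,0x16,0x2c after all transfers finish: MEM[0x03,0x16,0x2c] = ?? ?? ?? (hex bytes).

[0] 0x27->0x18 len=2 : bf a5
[1] 0x13->0x18 len=3 : 4b 1b d6
[2] 0x23->0x01 len=3 : 89 fa 1e
[3] 0x24->0x19 len=6 : fa 1e c5 bf a5 30
[4] 0x0e->0x1f len=2 : e6 14
[5] 0x24->0x06 len=5 : fa 1e c5 bf a5
[6] 0x06->0x16 len=3 : fa 1e c5
query mem[0x03]=0x1e, mem[0x16]=0xfa, mem[0x2c]=0xc2

MEM[0x03,0x16,0x2c] = 1e fa c2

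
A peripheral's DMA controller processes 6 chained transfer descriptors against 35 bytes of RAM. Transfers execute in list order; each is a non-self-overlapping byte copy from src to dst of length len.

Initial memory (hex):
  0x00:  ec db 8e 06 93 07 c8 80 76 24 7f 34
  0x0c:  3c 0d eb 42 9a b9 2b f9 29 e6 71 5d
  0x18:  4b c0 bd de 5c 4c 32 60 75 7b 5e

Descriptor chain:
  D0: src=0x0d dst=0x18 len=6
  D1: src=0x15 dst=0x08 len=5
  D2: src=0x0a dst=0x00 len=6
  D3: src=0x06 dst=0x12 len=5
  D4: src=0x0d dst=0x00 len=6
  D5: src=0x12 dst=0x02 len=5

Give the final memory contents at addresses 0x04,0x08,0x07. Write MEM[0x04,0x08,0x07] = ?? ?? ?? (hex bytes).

#0 dst[0x18+6] := {0x0d,0xeb,0x42,0x9a,0xb9,0x2b}
#1 dst[0x08+5] := {0xe6,0x71,0x5d,0x0d,0xeb}
#2 dst[0x00+6] := {0x5d,0x0d,0xeb,0x0d,0xeb,0x42}
#3 dst[0x12+5] := {0xc8,0x80,0xe6,0x71,0x5d}
#4 dst[0x00+6] := {0x0d,0xeb,0x42,0x9a,0xb9,0xc8}
#5 dst[0x02+5] := {0xc8,0x80,0xe6,0x71,0x5d}
query mem[0x04]=0xe6, mem[0x08]=0xe6, mem[0x07]=0x80

MEM[0x04,0x08,0x07] = e6 e6 80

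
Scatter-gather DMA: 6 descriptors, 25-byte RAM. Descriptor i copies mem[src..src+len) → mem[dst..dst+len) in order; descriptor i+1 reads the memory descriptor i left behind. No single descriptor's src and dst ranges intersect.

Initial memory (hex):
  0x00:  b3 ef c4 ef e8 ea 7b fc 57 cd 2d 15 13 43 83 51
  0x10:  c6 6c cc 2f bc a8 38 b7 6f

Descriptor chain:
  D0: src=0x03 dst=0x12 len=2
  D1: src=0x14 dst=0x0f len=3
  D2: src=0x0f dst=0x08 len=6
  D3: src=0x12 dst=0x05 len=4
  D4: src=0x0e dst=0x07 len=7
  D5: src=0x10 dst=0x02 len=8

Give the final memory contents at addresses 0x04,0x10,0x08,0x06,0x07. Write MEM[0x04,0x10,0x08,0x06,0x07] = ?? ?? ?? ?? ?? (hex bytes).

D0: mem[0x12..0x13] <- [ef e8]
D1: mem[0x0f..0x11] <- [bc a8 38]
D2: mem[0x08..0x0d] <- [bc a8 38 ef e8 bc]
D3: mem[0x05..0x08] <- [ef e8 bc a8]
D4: mem[0x07..0x0d] <- [83 bc a8 38 ef e8 bc]
D5: mem[0x02..0x09] <- [a8 38 ef e8 bc a8 38 b7]
query mem[0x04]=0xef, mem[0x10]=0xa8, mem[0x08]=0x38, mem[0x06]=0xbc, mem[0x07]=0xa8

MEM[0x04,0x10,0x08,0x06,0x07] = ef a8 38 bc a8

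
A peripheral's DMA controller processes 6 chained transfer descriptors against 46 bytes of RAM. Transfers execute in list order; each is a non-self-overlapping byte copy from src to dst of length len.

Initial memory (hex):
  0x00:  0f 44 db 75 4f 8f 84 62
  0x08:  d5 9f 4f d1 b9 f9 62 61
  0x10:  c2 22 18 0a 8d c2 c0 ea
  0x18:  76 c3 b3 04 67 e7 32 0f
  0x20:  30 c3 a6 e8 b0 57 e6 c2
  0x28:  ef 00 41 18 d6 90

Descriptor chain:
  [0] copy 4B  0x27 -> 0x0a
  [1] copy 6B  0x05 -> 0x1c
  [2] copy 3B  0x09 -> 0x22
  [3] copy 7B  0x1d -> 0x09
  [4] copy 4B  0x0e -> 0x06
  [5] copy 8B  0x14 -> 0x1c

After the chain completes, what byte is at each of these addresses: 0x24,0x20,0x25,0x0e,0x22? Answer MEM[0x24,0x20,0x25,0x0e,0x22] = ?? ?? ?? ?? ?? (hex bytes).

#0 dst[0x0a+4] := {0xc2,0xef,0x00,0x41}
#1 dst[0x1c+6] := {0x8f,0x84,0x62,0xd5,0x9f,0xc2}
#2 dst[0x22+3] := {0x9f,0xc2,0xef}
#3 dst[0x09+7] := {0x84,0x62,0xd5,0x9f,0xc2,0x9f,0xc2}
#4 dst[0x06+4] := {0x9f,0xc2,0xc2,0x22}
#5 dst[0x1c+8] := {0x8d,0xc2,0xc0,0xea,0x76,0xc3,0xb3,0x04}
query mem[0x24]=0xef, mem[0x20]=0x76, mem[0x25]=0x57, mem[0x0e]=0x9f, mem[0x22]=0xb3

MEM[0x24,0x20,0x25,0x0e,0x22] = ef 76 57 9f b3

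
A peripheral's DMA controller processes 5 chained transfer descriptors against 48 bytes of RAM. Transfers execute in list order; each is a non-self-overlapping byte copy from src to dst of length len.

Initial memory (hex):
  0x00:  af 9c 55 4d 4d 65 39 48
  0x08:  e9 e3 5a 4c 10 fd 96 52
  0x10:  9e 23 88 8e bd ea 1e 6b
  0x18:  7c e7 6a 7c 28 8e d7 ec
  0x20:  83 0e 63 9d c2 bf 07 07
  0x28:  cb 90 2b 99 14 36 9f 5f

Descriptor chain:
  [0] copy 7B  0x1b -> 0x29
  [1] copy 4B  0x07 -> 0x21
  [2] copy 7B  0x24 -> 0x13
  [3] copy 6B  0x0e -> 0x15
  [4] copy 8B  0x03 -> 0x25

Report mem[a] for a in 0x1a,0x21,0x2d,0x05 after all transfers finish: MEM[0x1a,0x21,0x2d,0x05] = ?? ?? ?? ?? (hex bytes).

MEM[0x1a,0x21,0x2d,0x05] = 5a 48 ec 65

#0 dst[0x29+7] := {0x7c,0x28,0x8e,0xd7,0xec,0x83,0x0e}
#1 dst[0x21+4] := {0x48,0xe9,0xe3,0x5a}
#2 dst[0x13+7] := {0x5a,0xbf,0x07,0x07,0xcb,0x7c,0x28}
#3 dst[0x15+6] := {0x96,0x52,0x9e,0x23,0x88,0x5a}
#4 dst[0x25+8] := {0x4d,0x4d,0x65,0x39,0x48,0xe9,0xe3,0x5a}
query mem[0x1a]=0x5a, mem[0x21]=0x48, mem[0x2d]=0xec, mem[0x05]=0x65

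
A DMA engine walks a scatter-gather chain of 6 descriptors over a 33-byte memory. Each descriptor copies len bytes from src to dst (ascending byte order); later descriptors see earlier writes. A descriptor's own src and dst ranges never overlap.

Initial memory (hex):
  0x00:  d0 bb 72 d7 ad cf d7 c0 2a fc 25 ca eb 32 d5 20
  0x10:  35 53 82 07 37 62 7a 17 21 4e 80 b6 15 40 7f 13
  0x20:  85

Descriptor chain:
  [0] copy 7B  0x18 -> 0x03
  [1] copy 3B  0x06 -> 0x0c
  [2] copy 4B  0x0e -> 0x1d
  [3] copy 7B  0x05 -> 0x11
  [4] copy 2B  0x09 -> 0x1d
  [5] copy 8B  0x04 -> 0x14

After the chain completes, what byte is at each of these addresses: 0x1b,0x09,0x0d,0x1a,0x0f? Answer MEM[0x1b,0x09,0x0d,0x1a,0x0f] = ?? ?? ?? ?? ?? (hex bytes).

MEM[0x1b,0x09,0x0d,0x1a,0x0f] = ca 7f 15 25 20

[0] 0x18->0x03 len=7 : 21 4e 80 b6 15 40 7f
[1] 0x06->0x0c len=3 : b6 15 40
[2] 0x0e->0x1d len=4 : 40 20 35 53
[3] 0x05->0x11 len=7 : 80 b6 15 40 7f 25 ca
[4] 0x09->0x1d len=2 : 7f 25
[5] 0x04->0x14 len=8 : 4e 80 b6 15 40 7f 25 ca
query mem[0x1b]=0xca, mem[0x09]=0x7f, mem[0x0d]=0x15, mem[0x1a]=0x25, mem[0x0f]=0x20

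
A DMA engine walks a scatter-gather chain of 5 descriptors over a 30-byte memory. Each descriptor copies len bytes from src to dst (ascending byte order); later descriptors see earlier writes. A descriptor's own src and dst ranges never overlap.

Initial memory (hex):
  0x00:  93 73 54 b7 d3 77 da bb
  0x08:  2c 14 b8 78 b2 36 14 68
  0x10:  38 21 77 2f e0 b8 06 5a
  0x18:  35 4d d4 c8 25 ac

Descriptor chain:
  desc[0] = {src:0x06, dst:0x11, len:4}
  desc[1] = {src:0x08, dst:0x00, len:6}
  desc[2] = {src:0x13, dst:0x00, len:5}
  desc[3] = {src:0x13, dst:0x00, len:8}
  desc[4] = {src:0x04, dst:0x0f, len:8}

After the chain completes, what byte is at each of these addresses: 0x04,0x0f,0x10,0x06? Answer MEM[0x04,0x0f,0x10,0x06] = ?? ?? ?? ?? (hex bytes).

MEM[0x04,0x0f,0x10,0x06] = 5a 5a 35 4d

  after D0: wrote 4B at 0x11 = dabb2c14
  after D1: wrote 6B at 0x00 = 2c14b878b236
  after D2: wrote 5B at 0x00 = 2c14b8065a
  after D3: wrote 8B at 0x00 = 2c14b8065a354dd4
  after D4: wrote 8B at 0x0f = 5a354dd42c14b878
query mem[0x04]=0x5a, mem[0x0f]=0x5a, mem[0x10]=0x35, mem[0x06]=0x4d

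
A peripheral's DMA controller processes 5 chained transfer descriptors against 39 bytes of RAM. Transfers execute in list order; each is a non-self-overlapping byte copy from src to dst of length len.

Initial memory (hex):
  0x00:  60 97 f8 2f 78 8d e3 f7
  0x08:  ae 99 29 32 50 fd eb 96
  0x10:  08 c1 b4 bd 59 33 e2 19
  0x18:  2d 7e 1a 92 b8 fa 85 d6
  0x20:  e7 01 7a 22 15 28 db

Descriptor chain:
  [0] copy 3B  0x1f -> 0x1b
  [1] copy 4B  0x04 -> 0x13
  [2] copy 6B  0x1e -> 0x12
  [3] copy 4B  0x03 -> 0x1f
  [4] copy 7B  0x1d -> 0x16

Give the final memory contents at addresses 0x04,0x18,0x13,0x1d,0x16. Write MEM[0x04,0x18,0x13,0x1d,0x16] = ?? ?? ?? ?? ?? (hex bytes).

[0] 0x1f->0x1b len=3 : d6 e7 01
[1] 0x04->0x13 len=4 : 78 8d e3 f7
[2] 0x1e->0x12 len=6 : 85 d6 e7 01 7a 22
[3] 0x03->0x1f len=4 : 2f 78 8d e3
[4] 0x1d->0x16 len=7 : 01 85 2f 78 8d e3 22
query mem[0x04]=0x78, mem[0x18]=0x2f, mem[0x13]=0xd6, mem[0x1d]=0x01, mem[0x16]=0x01

MEM[0x04,0x18,0x13,0x1d,0x16] = 78 2f d6 01 01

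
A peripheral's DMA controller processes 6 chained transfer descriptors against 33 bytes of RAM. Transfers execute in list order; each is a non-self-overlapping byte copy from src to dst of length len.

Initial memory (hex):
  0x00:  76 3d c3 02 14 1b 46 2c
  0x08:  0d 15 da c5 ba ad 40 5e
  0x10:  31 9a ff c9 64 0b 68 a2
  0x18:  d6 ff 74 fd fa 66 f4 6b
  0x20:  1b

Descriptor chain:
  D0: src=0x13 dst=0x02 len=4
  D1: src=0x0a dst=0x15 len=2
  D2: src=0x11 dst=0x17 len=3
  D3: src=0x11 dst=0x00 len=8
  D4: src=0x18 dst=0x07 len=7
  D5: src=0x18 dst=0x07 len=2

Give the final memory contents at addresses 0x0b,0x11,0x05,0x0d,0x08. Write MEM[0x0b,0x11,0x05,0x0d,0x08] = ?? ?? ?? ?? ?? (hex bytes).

  after D0: wrote 4B at 0x02 = c9640b68
  after D1: wrote 2B at 0x15 = dac5
  after D2: wrote 3B at 0x17 = 9affc9
  after D3: wrote 8B at 0x00 = 9affc964dac59aff
  after D4: wrote 7B at 0x07 = ffc974fdfa66f4
  after D5: wrote 2B at 0x07 = ffc9
query mem[0x0b]=0xfa, mem[0x11]=0x9a, mem[0x05]=0xc5, mem[0x0d]=0xf4, mem[0x08]=0xc9

MEM[0x0b,0x11,0x05,0x0d,0x08] = fa 9a c5 f4 c9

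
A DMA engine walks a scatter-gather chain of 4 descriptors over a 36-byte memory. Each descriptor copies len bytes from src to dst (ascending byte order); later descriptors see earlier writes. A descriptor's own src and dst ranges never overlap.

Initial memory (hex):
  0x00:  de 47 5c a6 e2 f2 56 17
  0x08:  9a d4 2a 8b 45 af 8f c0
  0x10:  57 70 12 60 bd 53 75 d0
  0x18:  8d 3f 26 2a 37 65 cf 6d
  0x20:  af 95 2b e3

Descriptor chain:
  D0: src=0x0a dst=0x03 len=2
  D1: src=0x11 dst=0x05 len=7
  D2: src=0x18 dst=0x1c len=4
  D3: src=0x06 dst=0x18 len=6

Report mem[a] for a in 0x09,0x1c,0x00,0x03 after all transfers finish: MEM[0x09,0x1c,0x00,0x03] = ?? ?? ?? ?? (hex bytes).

MEM[0x09,0x1c,0x00,0x03] = 53 75 de 2a

#0 dst[0x03+2] := {0x2a,0x8b}
#1 dst[0x05+7] := {0x70,0x12,0x60,0xbd,0x53,0x75,0xd0}
#2 dst[0x1c+4] := {0x8d,0x3f,0x26,0x2a}
#3 dst[0x18+6] := {0x12,0x60,0xbd,0x53,0x75,0xd0}
query mem[0x09]=0x53, mem[0x1c]=0x75, mem[0x00]=0xde, mem[0x03]=0x2a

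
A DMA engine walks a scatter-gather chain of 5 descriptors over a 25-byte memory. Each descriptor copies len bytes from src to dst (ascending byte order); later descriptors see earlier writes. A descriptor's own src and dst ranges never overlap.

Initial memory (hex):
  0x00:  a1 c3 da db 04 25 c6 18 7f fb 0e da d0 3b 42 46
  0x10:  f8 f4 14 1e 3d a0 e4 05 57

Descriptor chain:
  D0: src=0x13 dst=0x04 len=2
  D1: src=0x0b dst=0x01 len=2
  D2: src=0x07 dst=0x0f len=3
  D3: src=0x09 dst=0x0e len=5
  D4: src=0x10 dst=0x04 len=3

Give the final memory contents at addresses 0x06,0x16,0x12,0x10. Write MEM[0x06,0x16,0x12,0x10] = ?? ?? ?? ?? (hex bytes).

MEM[0x06,0x16,0x12,0x10] = 3b e4 3b da

D0: mem[0x04..0x05] <- [1e 3d]
D1: mem[0x01..0x02] <- [da d0]
D2: mem[0x0f..0x11] <- [18 7f fb]
D3: mem[0x0e..0x12] <- [fb 0e da d0 3b]
D4: mem[0x04..0x06] <- [da d0 3b]
query mem[0x06]=0x3b, mem[0x16]=0xe4, mem[0x12]=0x3b, mem[0x10]=0xda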